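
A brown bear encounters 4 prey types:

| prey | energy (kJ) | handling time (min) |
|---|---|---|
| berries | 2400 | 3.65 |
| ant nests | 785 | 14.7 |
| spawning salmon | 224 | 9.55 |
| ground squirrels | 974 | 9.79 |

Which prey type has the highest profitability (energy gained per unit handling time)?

Profitability E/h (kJ/min): berries = 2400/3.65 = 658, ant nests = 785/14.7 = 53.4, spawning salmon = 224/9.55 = 23.5, ground squirrels = 974/9.79 = 99.5.
Ranked: berries > ground squirrels > ant nests > spawning salmon.

berries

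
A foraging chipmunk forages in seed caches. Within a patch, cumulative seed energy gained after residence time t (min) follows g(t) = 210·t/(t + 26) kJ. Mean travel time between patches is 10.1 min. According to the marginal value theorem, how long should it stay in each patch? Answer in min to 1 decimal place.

By the marginal value theorem, leave when the instantaneous gain rate g'(t) equals the habitat-wide average g(t)/(T + t).
g'(t) = 210·26/(t + 26)². Setting 210·26/(t+26)² = 210t/[(t+26)(10.1+t)] gives 26(10.1+t) = t(t+26), so t² = 26×10.1 = 262.6.
t* = √262.6 = 16.2 min.

16.2 min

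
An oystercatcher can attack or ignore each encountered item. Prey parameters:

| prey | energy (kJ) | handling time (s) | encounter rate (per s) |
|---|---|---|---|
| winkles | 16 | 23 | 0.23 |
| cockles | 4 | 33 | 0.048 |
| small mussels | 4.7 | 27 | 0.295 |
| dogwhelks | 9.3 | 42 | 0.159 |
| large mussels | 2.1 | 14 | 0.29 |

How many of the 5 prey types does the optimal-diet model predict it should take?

Profitabilities (E/h, kJ/s): winkles 0.696, dogwhelks 0.221, small mussels 0.174, large mussels 0.15, cockles 0.121. Add prey in this order while the next type's profitability exceeds the intake rate on those already taken.
Rate on top 1: 0.5851. dogwhelks: 0.221 < 0.5851 → exclude; stop.
Optimal diet: winkles — 1 of 5 types.

1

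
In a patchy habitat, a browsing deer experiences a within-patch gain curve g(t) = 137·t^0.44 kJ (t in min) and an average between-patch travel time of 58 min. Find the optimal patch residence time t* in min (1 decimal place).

45.6 min

Maximise g(t)/(T+t): set derivative to zero → g'(t)(T+t) = g(t).
g'(t) = 0.44·137·t^-0.56. Setting 0.44·137·t^-0.56 = 137·t^0.44/(58+t) gives 0.44(58+t) = t, so 0.56·t = 0.44×58.
t* = 0.44×58/0.56 = 45.57 min.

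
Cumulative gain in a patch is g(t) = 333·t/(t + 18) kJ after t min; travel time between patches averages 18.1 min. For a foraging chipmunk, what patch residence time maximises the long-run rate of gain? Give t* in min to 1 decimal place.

By the marginal value theorem, leave when the instantaneous gain rate g'(t) equals the habitat-wide average g(t)/(T + t).
g'(t) = 333·18/(t + 18)². Setting 333·18/(t+18)² = 333t/[(t+18)(18.1+t)] gives 18(18.1+t) = t(t+18), so t² = 18×18.1 = 325.8.
t* = √325.8 = 18.05 min.

18.0 min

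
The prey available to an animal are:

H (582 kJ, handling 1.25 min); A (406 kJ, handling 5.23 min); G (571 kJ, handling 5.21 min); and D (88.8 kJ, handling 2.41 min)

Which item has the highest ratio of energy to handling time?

H

Profitability E/h (kJ/min): H = 582/1.25 = 466, A = 406/5.23 = 77.6, G = 571/5.21 = 110, D = 88.8/2.41 = 36.8.
Ranked: H > G > A > D.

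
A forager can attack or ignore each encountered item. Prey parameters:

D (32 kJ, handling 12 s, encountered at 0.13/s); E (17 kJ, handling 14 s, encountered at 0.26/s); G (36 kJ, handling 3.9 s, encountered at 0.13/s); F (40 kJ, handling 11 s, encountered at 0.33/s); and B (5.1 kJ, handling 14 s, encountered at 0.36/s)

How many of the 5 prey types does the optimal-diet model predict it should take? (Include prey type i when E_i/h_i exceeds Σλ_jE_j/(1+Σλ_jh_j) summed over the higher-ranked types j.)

2

E/h in descending order: G 9.23, F 3.64, D 2.67, E 1.21, B 0.364 kJ/s. The optimal diet is the largest prefix of this list for which every included type satisfies E_i/h_i > R on the types above it.
Rate on top 1: 3.106. F: 3.64 > 3.106 → include.
Rate on top 2: 3.481. D: 2.67 < 3.481 → exclude; stop.
Optimal diet: G, F — 2 of 5 types.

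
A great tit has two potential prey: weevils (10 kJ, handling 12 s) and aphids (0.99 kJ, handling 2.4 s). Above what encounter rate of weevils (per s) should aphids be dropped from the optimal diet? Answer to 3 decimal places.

Drop aphids once their profitability E₂/h₂ falls below the rate achievable on weevils alone: E₂/h₂ = λE₁/(1 + λh₁).
Solve for λ: λE₁h₂ = E₂(1 + λh₁) → λ(E₁h₂ − E₂h₁) = E₂ → λ = E₂/(E₁h₂ − E₂h₁).
λ = 0.99/(10×2.4 − 0.99×12) = 0.99/12.12 = 0.08168 per s.

0.082 per s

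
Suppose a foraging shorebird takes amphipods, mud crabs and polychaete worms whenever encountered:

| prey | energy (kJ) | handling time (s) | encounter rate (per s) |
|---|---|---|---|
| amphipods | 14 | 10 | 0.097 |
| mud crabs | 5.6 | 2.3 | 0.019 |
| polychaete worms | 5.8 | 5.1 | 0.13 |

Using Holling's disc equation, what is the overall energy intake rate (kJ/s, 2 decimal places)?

0.83 kJ/s

Energy encountered per unit search time: 0.097×14 + 0.019×5.6 + 0.13×5.8 = 2.218 kJ/s.
Handling time per unit search time: 0.097×10 + 0.019×2.3 + 0.13×5.1 = 1.677.
Rate = 2.218/(1 + 1.677) = 0.8288 kJ/s.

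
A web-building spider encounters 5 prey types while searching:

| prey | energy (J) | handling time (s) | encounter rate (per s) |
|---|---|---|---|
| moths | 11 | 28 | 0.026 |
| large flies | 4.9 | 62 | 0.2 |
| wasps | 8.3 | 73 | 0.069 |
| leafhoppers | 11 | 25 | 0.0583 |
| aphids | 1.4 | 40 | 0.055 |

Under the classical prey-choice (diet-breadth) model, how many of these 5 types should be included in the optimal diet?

E/h in descending order: leafhoppers 0.44, moths 0.393, wasps 0.114, large flies 0.079, aphids 0.035 J/s. The optimal diet is the largest prefix of this list for which every included type satisfies E_i/h_i > R on the types above it.
Rate on top 1: 0.261. moths: 0.393 > 0.261 → include.
Rate on top 2: 0.2911. wasps: 0.114 < 0.2911 → exclude; stop.
Optimal diet: leafhoppers, moths — 2 of 5 types.

2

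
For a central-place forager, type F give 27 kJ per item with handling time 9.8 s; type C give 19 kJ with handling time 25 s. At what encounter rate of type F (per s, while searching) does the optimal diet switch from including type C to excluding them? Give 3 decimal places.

The zero-one rule: include type C iff E₂/h₂ > λE₁/(1+λh₁). Equality gives the switch point.
λE₁h₂ = E₂ + λE₂h₁ ⇒ λ = E₂/(E₁h₂ − E₂h₁) = 19/(675 − 186.2) = 0.03887 per s.

0.039 per s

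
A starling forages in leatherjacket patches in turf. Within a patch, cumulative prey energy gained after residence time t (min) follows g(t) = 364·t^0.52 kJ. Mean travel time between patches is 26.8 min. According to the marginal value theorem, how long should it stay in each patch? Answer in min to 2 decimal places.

29.03 min

Optimal t* satisfies g'(t*) = g(t*)/(T + t*).
g'(t) = 0.52·364·t^-0.48. Setting 0.52·364·t^-0.48 = 364·t^0.52/(26.8+t) gives 0.52(26.8+t) = t, so 0.48·t = 0.52×26.8.
t* = 0.52×26.8/0.48 = 29.03 min.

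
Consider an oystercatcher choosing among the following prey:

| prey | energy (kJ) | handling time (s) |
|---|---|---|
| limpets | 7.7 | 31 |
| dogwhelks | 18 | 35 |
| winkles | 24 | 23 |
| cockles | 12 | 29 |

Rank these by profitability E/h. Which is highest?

winkles

In descending order of E/h:
winkles: 24/23 = 1.04 kJ/s
dogwhelks: 18/35 = 0.514 kJ/s
cockles: 12/29 = 0.414 kJ/s
limpets: 7.7/31 = 0.248 kJ/s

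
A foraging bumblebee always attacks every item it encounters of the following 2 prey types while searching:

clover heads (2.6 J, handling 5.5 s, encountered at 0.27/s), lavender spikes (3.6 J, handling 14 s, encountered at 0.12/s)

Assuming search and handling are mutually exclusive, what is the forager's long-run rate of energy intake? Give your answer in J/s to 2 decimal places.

0.27 J/s

R = Σλ_iE_i / (1 + Σλ_ih_i)
Numerator: 0.27×2.6 + 0.12×3.6 = 1.134
Denominator: 1 + 0.27×5.5 + 0.12×14 = 4.165
R = 1.134/4.165 = 0.2723 J/s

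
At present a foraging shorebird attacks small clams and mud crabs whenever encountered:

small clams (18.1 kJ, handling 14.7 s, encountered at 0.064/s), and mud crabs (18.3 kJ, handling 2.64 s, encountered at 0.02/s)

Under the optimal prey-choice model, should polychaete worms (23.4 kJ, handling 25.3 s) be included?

Intake rate on the current diet: R = (0.064×18.1 + 0.02×18.3) / (1 + 0.064×14.7 + 0.02×2.64) = 1.524/1.994 = 0.7646 kJ/s.
Profitability of polychaete worms: 23.4/25.3 = 0.9249 kJ/s.
Since 0.9249 > R, including polychaete worms increases the long-run rate.

Yes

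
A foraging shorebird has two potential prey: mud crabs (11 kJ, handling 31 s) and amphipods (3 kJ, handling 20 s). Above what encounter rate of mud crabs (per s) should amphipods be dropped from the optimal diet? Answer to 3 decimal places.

The zero-one rule: include amphipods iff E₂/h₂ > λE₁/(1+λh₁). Equality gives the switch point.
λE₁h₂ = E₂ + λE₂h₁ ⇒ λ = E₂/(E₁h₂ − E₂h₁) = 3/(220 − 93) = 0.02362 per s.

0.024 per s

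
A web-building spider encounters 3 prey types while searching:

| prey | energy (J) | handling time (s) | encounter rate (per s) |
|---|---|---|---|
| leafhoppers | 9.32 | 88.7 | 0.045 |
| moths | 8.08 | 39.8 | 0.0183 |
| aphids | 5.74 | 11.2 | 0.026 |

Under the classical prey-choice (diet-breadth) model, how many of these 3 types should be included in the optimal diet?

Profitabilities (E/h, J/s): aphids 0.513, moths 0.203, leafhoppers 0.105. Add prey in this order while the next type's profitability exceeds the intake rate on those already taken.
Rate on top 1: 0.1156. moths: 0.203 > 0.1156 → include.
Rate on top 2: 0.1471. leafhoppers: 0.105 < 0.1471 → exclude; stop.
Optimal diet: aphids, moths — 2 of 3 types.

2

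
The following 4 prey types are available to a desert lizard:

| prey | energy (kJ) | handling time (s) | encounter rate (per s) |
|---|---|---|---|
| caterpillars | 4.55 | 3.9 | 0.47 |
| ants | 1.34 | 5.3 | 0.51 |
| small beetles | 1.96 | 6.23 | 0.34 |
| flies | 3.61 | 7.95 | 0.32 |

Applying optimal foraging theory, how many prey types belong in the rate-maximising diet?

Rank by E/h (kJ/s): caterpillars 1.17, flies 0.454, small beetles 0.315, ants 0.253. Include each in turn until the next type's E/h falls below the running intake rate.
Rate on top 1: 0.7549. flies: 0.454 < 0.7549 → exclude; stop.
Optimal diet: caterpillars — 1 of 4 types.

1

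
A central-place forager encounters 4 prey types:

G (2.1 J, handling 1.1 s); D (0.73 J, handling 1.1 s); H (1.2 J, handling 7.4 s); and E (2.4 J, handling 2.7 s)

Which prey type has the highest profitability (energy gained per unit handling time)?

G

In descending order of E/h:
G: 2.1/1.1 = 1.91 J/s
E: 2.4/2.7 = 0.889 J/s
D: 0.73/1.1 = 0.664 J/s
H: 1.2/7.4 = 0.162 J/s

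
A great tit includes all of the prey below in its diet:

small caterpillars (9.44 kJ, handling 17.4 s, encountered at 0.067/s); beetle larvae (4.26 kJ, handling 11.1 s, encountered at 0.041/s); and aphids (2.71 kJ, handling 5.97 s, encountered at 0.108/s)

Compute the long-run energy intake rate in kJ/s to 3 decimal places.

0.337 kJ/s

R = Σλ_iE_i / (1 + Σλ_ih_i)
Numerator: 0.067×9.44 + 0.041×4.26 + 0.108×2.71 = 1.1
Denominator: 1 + 0.067×17.4 + 0.041×11.1 + 0.108×5.97 = 3.266
R = 1.1/3.266 = 0.3368 kJ/s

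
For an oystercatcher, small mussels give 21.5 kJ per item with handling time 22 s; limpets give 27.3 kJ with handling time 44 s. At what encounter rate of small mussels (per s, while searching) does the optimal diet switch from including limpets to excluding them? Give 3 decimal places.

0.079 per s

The zero-one rule: include limpets iff E₂/h₂ > λE₁/(1+λh₁). Equality gives the switch point.
λE₁h₂ = E₂ + λE₂h₁ ⇒ λ = E₂/(E₁h₂ − E₂h₁) = 27.3/(946 − 600.6) = 0.07904 per s.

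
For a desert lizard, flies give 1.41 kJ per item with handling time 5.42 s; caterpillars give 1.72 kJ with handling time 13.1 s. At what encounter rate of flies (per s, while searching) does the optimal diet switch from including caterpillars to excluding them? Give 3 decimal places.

The zero-one rule: include caterpillars iff E₂/h₂ > λE₁/(1+λh₁). Equality gives the switch point.
λE₁h₂ = E₂ + λE₂h₁ ⇒ λ = E₂/(E₁h₂ − E₂h₁) = 1.72/(18.47 − 9.322) = 0.188 per s.

0.188 per s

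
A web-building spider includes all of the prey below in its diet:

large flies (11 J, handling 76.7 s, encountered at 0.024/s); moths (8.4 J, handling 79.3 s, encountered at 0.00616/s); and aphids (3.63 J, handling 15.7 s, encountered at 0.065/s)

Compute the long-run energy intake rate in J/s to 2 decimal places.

Energy encountered per unit search time: 0.024×11 + 0.00616×8.4 + 0.065×3.63 = 0.5517 J/s.
Handling time per unit search time: 0.024×76.7 + 0.00616×79.3 + 0.065×15.7 = 3.35.
Rate = 0.5517/(1 + 3.35) = 0.1268 J/s.

0.13 J/s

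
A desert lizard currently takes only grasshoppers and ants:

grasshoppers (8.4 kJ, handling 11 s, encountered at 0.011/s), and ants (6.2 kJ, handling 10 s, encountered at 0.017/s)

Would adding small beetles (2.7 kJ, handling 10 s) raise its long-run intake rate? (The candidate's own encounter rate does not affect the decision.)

Intake rate on the current diet: R = (0.011×8.4 + 0.017×6.2) / (1 + 0.011×11 + 0.017×10) = 0.1978/1.291 = 0.1532 kJ/s.
Profitability of small beetles: 2.7/10 = 0.27 kJ/s.
0.27 > 0.1532, so adding small beetles raises the average — include it.

Yes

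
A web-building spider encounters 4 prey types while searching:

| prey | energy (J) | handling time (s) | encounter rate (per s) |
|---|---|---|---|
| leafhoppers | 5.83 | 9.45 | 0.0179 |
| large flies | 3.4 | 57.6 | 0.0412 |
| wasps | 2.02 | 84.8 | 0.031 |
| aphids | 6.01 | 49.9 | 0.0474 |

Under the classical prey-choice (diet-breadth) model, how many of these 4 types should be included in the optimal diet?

2

Profitabilities (E/h, J/s): leafhoppers 0.617, aphids 0.12, large flies 0.059, wasps 0.0238. Add prey in this order while the next type's profitability exceeds the intake rate on those already taken.
Rate on top 1: 0.08926. aphids: 0.12 > 0.08926 → include.
Rate on top 2: 0.1101. large flies: 0.059 < 0.1101 → exclude; stop.
Optimal diet: leafhoppers, aphids — 2 of 4 types.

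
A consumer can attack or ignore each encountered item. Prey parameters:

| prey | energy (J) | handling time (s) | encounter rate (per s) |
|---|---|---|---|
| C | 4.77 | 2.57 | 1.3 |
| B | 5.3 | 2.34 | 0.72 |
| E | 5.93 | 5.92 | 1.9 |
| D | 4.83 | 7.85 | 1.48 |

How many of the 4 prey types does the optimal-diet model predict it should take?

2

E/h in descending order: B 2.26, C 1.86, E 1, D 0.615 J/s. The optimal diet is the largest prefix of this list for which every included type satisfies E_i/h_i > R on the types above it.
Rate on top 1: 1.421. C: 1.86 > 1.421 → include.
Rate on top 2: 1.662. E: 1 < 1.662 → exclude; stop.
Optimal diet: B, C — 2 of 4 types.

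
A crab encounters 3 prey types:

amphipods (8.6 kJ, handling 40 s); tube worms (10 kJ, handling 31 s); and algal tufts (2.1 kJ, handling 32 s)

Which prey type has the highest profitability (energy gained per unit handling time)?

tube worms

Profitability E/h (kJ/s): amphipods = 8.6/40 = 0.215, tube worms = 10/31 = 0.323, algal tufts = 2.1/32 = 0.0656.
Ranked: tube worms > amphipods > algal tufts.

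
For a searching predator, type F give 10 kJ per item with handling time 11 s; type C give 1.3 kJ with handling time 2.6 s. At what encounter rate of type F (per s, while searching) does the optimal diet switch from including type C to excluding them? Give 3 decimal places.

The zero-one rule: include type C iff E₂/h₂ > λE₁/(1+λh₁). Equality gives the switch point.
λE₁h₂ = E₂ + λE₂h₁ ⇒ λ = E₂/(E₁h₂ − E₂h₁) = 1.3/(26 − 14.3) = 0.1111 per s.

0.111 per s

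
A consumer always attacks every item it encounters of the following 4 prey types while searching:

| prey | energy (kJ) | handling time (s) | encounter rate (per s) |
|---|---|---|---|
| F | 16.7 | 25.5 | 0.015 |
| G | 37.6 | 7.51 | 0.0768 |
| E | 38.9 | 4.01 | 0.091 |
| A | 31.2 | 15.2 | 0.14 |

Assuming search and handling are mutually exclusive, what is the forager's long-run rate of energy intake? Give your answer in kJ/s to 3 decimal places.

Energy encountered per unit search time: 0.015×16.7 + 0.0768×37.6 + 0.091×38.9 + 0.14×31.2 = 11.05 kJ/s.
Handling time per unit search time: 0.015×25.5 + 0.0768×7.51 + 0.091×4.01 + 0.14×15.2 = 3.452.
Rate = 11.05/(1 + 3.452) = 2.481 kJ/s.

2.481 kJ/s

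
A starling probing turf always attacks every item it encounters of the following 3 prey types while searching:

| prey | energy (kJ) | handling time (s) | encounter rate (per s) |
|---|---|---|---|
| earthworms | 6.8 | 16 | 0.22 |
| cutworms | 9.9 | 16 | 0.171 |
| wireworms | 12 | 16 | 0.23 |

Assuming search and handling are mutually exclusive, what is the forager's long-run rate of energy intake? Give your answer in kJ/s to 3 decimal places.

R = (0.22×6.8 + 0.171×9.9 + 0.23×12) / (1 + 0.22×16 + 0.171×16 + 0.23×16) = 5.949/10.94 = 0.544 kJ/s.

0.544 kJ/s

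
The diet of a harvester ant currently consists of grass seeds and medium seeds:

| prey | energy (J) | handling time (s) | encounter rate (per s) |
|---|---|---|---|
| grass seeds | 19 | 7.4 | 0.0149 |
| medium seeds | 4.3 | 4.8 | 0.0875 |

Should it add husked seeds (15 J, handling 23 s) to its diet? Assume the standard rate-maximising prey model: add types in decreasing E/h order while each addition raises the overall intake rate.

Intake rate on the current diet: R = (0.0149×19 + 0.0875×4.3) / (1 + 0.0149×7.4 + 0.0875×4.8) = 0.6593/1.53 = 0.4309 J/s.
Profitability of husked seeds: 15/23 = 0.6522 J/s.
Since 0.6522 > R, including husked seeds increases the long-run rate.

Yes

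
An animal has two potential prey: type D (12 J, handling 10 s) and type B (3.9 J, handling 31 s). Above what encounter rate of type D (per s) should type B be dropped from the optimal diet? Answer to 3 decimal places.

0.012 per s

Drop type B once their profitability E₂/h₂ falls below the rate achievable on type D alone: E₂/h₂ = λE₁/(1 + λh₁).
Solve for λ: λE₁h₂ = E₂(1 + λh₁) → λ(E₁h₂ − E₂h₁) = E₂ → λ = E₂/(E₁h₂ − E₂h₁).
λ = 3.9/(12×31 − 3.9×10) = 3.9/333 = 0.01171 per s.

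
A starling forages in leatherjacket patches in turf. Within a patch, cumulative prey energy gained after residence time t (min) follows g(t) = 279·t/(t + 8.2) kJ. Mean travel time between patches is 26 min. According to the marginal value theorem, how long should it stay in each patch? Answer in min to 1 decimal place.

14.6 min

Maximise g(t)/(T+t): set derivative to zero → g'(t)(T+t) = g(t).
g'(t) = 279·8.2/(t + 8.2)². Setting 279·8.2/(t+8.2)² = 279t/[(t+8.2)(26+t)] gives 8.2(26+t) = t(t+8.2), so t² = 8.2×26 = 213.2.
t* = √213.2 = 14.6 min.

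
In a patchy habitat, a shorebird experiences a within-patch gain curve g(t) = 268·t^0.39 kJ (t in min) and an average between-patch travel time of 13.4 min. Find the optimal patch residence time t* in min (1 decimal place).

Optimal t* satisfies g'(t*) = g(t*)/(T + t*).
g'(t) = 0.39·268·t^-0.61. Setting 0.39·268·t^-0.61 = 268·t^0.39/(13.4+t) gives 0.39(13.4+t) = t, so 0.61·t = 0.39×13.4.
t* = 0.39×13.4/0.61 = 8.567 min.

8.6 min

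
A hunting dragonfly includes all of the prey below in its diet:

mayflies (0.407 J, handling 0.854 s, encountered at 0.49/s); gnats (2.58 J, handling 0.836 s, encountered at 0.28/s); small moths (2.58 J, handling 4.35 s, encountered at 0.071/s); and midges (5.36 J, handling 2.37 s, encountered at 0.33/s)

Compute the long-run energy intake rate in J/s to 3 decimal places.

R = Σλ_iE_i / (1 + Σλ_ih_i)
Numerator: 0.49×0.407 + 0.28×2.58 + 0.071×2.58 + 0.33×5.36 = 2.874
Denominator: 1 + 0.49×0.854 + 0.28×0.836 + 0.071×4.35 + 0.33×2.37 = 2.743
R = 2.874/2.743 = 1.048 J/s

1.048 J/s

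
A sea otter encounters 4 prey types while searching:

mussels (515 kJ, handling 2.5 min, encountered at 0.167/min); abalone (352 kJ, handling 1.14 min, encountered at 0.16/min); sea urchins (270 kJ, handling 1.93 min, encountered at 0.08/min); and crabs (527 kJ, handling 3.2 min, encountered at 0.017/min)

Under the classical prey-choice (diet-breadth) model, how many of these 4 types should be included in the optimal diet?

4

Rank by E/h (kJ/min): abalone 309, mussels 206, crabs 165, sea urchins 140. Include each in turn until the next type's E/h falls below the running intake rate.
Rate on top 1: 47.63. mussels: 206 > 47.63 → include.
Rate on top 2: 88.96. crabs: 165 > 88.96 → include.
Rate on top 3: 91.45. sea urchins: 140 > 91.45 → include.
Optimal diet: abalone, mussels, crabs, sea urchins — 4 of 4 types.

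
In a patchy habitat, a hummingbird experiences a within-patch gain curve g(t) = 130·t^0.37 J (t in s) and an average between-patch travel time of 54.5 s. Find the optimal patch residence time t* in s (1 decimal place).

32.0 s

By the marginal value theorem, leave when the instantaneous gain rate g'(t) equals the habitat-wide average g(t)/(T + t).
g'(t) = 0.37·130·t^-0.63. Setting 0.37·130·t^-0.63 = 130·t^0.37/(54.5+t) gives 0.37(54.5+t) = t, so 0.63·t = 0.37×54.5.
t* = 0.37×54.5/0.63 = 32.01 s.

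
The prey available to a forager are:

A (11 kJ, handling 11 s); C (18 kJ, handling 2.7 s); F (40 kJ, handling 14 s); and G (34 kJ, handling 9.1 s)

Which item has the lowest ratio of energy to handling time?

A

In descending order of E/h:
C: 18/2.7 = 6.67 kJ/s
G: 34/9.1 = 3.74 kJ/s
F: 40/14 = 2.86 kJ/s
A: 11/11 = 1 kJ/s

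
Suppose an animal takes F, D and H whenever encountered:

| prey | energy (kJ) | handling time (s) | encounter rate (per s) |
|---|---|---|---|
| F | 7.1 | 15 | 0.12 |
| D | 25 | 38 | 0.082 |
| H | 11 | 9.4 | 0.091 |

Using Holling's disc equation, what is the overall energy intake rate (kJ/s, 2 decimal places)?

Energy encountered per unit search time: 0.12×7.1 + 0.082×25 + 0.091×11 = 3.903 kJ/s.
Handling time per unit search time: 0.12×15 + 0.082×38 + 0.091×9.4 = 5.771.
Rate = 3.903/(1 + 5.771) = 0.5764 kJ/s.

0.58 kJ/s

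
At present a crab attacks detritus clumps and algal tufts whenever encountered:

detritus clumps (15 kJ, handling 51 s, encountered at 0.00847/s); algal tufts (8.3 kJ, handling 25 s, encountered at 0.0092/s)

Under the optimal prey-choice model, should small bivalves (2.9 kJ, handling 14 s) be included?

Intake rate on the current diet: R = (0.00847×15 + 0.0092×8.3) / (1 + 0.00847×51 + 0.0092×25) = 0.2034/1.662 = 0.1224 kJ/s.
Profitability of small bivalves: 2.9/14 = 0.2071 kJ/s.
Since 0.2071 > R, including small bivalves increases the long-run rate.

Yes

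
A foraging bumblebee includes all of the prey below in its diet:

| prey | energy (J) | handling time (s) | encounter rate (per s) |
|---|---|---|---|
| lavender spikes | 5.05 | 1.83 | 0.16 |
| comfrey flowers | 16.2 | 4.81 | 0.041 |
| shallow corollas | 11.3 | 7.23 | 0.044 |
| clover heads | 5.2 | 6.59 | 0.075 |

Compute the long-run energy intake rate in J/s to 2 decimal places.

1.02 J/s

R = Σλ_iE_i / (1 + Σλ_ih_i)
Numerator: 0.16×5.05 + 0.041×16.2 + 0.044×11.3 + 0.075×5.2 = 2.359
Denominator: 1 + 0.16×1.83 + 0.041×4.81 + 0.044×7.23 + 0.075×6.59 = 2.302
R = 2.359/2.302 = 1.025 J/s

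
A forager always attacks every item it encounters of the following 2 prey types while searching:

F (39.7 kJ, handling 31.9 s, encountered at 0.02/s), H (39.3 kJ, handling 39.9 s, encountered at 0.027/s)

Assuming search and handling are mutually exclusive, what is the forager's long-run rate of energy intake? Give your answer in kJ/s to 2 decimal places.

0.68 kJ/s

R = (0.02×39.7 + 0.027×39.3) / (1 + 0.02×31.9 + 0.027×39.9) = 1.855/2.715 = 0.6832 kJ/s.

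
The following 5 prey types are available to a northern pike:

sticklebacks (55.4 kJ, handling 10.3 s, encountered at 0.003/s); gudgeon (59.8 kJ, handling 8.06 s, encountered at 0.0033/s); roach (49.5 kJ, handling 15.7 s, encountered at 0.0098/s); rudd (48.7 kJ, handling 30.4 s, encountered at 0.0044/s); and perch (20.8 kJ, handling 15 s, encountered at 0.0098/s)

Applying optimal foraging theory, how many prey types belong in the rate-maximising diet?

Rank by E/h (kJ/s): gudgeon 7.42, sticklebacks 5.38, roach 3.15, rudd 1.6, perch 1.39. Include each in turn until the next type's E/h falls below the running intake rate.
Rate on top 1: 0.1922. sticklebacks: 5.38 > 0.1922 → include.
Rate on top 2: 0.3438. roach: 3.15 > 0.3438 → include.
Rate on top 3: 0.7006. rudd: 1.6 > 0.7006 → include.
Rate on top 4: 0.7902. perch: 1.39 > 0.7902 → include.
Optimal diet: gudgeon, sticklebacks, roach, rudd, perch — 5 of 5 types.

5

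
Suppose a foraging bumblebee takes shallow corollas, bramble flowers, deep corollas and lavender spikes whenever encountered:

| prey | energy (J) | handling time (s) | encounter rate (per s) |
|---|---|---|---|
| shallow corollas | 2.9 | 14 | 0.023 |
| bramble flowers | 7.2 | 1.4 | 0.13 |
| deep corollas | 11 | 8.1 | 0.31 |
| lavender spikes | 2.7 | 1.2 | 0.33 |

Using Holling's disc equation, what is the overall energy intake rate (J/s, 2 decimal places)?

1.20 J/s

Energy encountered per unit search time: 0.023×2.9 + 0.13×7.2 + 0.31×11 + 0.33×2.7 = 5.304 J/s.
Handling time per unit search time: 0.023×14 + 0.13×1.4 + 0.31×8.1 + 0.33×1.2 = 3.411.
Rate = 5.304/(1 + 3.411) = 1.202 J/s.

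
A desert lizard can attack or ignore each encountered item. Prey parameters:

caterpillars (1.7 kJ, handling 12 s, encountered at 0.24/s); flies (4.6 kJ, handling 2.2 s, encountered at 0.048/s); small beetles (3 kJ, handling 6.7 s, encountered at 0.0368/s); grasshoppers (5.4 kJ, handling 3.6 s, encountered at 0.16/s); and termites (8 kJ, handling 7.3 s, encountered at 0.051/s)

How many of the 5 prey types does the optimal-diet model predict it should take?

E/h in descending order: flies 2.09, grasshoppers 1.5, termites 1.1, small beetles 0.448, caterpillars 0.142 kJ/s. The optimal diet is the largest prefix of this list for which every included type satisfies E_i/h_i > R on the types above it.
Rate on top 1: 0.1997. grasshoppers: 1.5 > 0.1997 → include.
Rate on top 2: 0.6451. termites: 1.1 > 0.6451 → include.
Rate on top 3: 0.7268. small beetles: 0.448 < 0.7268 → exclude; stop.
Optimal diet: flies, grasshoppers, termites — 3 of 5 types.

3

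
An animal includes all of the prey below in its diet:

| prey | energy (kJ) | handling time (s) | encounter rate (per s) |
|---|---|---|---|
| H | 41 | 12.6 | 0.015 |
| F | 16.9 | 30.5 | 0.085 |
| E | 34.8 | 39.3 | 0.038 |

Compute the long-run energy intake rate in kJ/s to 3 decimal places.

R = Σλ_iE_i / (1 + Σλ_ih_i)
Numerator: 0.015×41 + 0.085×16.9 + 0.038×34.8 = 3.374
Denominator: 1 + 0.015×12.6 + 0.085×30.5 + 0.038×39.3 = 5.275
R = 3.374/5.275 = 0.6396 kJ/s

0.640 kJ/s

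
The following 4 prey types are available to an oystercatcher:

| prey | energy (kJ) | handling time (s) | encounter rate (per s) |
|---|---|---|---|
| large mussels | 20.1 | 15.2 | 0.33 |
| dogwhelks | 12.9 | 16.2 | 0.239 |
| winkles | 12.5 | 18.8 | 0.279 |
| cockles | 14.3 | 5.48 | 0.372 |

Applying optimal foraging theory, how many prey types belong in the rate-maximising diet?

Rank by E/h (kJ/s): cockles 2.61, large mussels 1.32, dogwhelks 0.796, winkles 0.665. Include each in turn until the next type's E/h falls below the running intake rate.
Rate on top 1: 1.751. large mussels: 1.32 < 1.751 → exclude; stop.
Optimal diet: cockles — 1 of 4 types.

1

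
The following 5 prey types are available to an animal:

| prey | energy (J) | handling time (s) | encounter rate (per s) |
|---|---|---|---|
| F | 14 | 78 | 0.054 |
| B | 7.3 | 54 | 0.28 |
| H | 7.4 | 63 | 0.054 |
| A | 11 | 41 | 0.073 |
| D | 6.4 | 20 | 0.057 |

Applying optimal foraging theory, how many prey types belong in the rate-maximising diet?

2

E/h in descending order: D 0.32, A 0.268, F 0.179, B 0.135, H 0.117 J/s. The optimal diet is the largest prefix of this list for which every included type satisfies E_i/h_i > R on the types above it.
Rate on top 1: 0.1705. A: 0.268 > 0.1705 → include.
Rate on top 2: 0.2275. F: 0.179 < 0.2275 → exclude; stop.
Optimal diet: D, A — 2 of 5 types.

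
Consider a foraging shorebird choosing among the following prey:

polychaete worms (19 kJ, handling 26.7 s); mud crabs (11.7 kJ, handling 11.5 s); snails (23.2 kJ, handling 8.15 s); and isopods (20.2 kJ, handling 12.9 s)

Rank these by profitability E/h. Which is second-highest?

In descending order of E/h:
snails: 23.2/8.15 = 2.85 kJ/s
isopods: 20.2/12.9 = 1.57 kJ/s
mud crabs: 11.7/11.5 = 1.02 kJ/s
polychaete worms: 19/26.7 = 0.712 kJ/s

isopods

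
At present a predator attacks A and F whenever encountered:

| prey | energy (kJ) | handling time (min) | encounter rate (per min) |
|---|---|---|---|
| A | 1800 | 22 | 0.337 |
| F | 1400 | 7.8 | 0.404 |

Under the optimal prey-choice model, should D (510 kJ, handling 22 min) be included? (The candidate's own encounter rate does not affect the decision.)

On A and F alone, R = ΣλE/(1+Σλh) = 1172/11.57 = 101.4 kJ/min.
D: E/h = 510/22 = 23.18 kJ/min.
23.18 < 101.4, so adding D would lower the average — exclude it.

No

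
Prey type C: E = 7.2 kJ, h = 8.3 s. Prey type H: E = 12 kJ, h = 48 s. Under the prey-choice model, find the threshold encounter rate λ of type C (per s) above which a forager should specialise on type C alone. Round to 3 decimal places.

0.049 per s

At the threshold, the rate on type C alone equals the profitability of type H: λ·7.2/(1 + λ·8.3) = 12/48 = 0.25.
Rearranging, λ(7.2 − 0.25×8.3) = 0.25, so λ = 0.25/5.125 = 0.04878 per s.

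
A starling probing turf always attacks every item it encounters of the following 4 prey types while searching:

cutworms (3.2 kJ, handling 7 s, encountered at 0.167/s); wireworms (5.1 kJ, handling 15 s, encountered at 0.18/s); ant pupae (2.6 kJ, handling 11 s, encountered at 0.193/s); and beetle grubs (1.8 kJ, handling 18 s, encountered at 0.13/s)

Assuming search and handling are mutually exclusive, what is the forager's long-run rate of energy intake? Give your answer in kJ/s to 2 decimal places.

0.23 kJ/s

R = (0.167×3.2 + 0.18×5.1 + 0.193×2.6 + 0.13×1.8) / (1 + 0.167×7 + 0.18×15 + 0.193×11 + 0.13×18) = 2.188/9.332 = 0.2345 kJ/s.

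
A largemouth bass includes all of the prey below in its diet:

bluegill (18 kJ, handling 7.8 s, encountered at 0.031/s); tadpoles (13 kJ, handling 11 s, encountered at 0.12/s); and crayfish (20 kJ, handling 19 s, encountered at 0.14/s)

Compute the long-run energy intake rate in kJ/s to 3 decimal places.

0.942 kJ/s

R = Σλ_iE_i / (1 + Σλ_ih_i)
Numerator: 0.031×18 + 0.12×13 + 0.14×20 = 4.918
Denominator: 1 + 0.031×7.8 + 0.12×11 + 0.14×19 = 5.222
R = 4.918/5.222 = 0.9418 kJ/s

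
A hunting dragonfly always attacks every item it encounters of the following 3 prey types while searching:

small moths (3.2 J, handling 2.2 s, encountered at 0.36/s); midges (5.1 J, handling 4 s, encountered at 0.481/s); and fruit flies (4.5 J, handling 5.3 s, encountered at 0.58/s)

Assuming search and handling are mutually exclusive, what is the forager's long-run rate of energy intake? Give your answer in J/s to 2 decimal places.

0.92 J/s

R = (0.36×3.2 + 0.481×5.1 + 0.58×4.5) / (1 + 0.36×2.2 + 0.481×4 + 0.58×5.3) = 6.215/6.79 = 0.9153 J/s.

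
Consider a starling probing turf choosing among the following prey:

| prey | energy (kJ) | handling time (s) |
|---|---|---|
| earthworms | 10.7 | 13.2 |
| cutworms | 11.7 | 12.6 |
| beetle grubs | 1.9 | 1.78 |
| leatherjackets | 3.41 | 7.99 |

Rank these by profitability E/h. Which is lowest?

leatherjackets

In descending order of E/h:
beetle grubs: 1.9/1.78 = 1.07 kJ/s
cutworms: 11.7/12.6 = 0.929 kJ/s
earthworms: 10.7/13.2 = 0.811 kJ/s
leatherjackets: 3.41/7.99 = 0.427 kJ/s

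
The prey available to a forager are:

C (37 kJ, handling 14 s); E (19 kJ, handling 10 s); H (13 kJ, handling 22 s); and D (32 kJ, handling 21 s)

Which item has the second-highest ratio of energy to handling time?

Profitability E/h (kJ/s): C = 37/14 = 2.64, E = 19/10 = 1.9, H = 13/22 = 0.591, D = 32/21 = 1.52.
Ranked: C > E > D > H.

E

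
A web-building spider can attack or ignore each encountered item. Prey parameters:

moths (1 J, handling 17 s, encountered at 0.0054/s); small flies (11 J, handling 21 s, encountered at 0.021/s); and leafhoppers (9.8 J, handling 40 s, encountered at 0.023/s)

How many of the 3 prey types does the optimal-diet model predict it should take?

Profitabilities (E/h, J/s): small flies 0.524, leafhoppers 0.245, moths 0.0588. Add prey in this order while the next type's profitability exceeds the intake rate on those already taken.
Rate on top 1: 0.1603. leafhoppers: 0.245 > 0.1603 → include.
Rate on top 2: 0.1933. moths: 0.0588 < 0.1933 → exclude; stop.
Optimal diet: small flies, leafhoppers — 2 of 3 types.

2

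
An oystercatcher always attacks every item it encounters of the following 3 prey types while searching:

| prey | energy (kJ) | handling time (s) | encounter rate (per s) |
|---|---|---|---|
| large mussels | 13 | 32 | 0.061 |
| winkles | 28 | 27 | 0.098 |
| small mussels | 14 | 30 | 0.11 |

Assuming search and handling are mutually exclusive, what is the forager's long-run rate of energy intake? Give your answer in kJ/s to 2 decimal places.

Energy encountered per unit search time: 0.061×13 + 0.098×28 + 0.11×14 = 5.077 kJ/s.
Handling time per unit search time: 0.061×32 + 0.098×27 + 0.11×30 = 7.898.
Rate = 5.077/(1 + 7.898) = 0.5706 kJ/s.

0.57 kJ/s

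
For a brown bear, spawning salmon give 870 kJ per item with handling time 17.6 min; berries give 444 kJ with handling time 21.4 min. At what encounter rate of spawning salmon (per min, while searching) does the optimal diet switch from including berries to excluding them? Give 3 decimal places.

Drop berries once their profitability E₂/h₂ falls below the rate achievable on spawning salmon alone: E₂/h₂ = λE₁/(1 + λh₁).
Solve for λ: λE₁h₂ = E₂(1 + λh₁) → λ(E₁h₂ − E₂h₁) = E₂ → λ = E₂/(E₁h₂ − E₂h₁).
λ = 444/(870×21.4 − 444×17.6) = 444/1.08e+04 = 0.0411 per min.

0.041 per min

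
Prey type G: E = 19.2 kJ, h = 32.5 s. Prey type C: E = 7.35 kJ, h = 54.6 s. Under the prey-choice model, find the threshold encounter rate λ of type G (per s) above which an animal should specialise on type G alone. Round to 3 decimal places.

0.009 per s

At the threshold, the rate on type G alone equals the profitability of type C: λ·19.2/(1 + λ·32.5) = 7.35/54.6 = 0.1346.
Rearranging, λ(19.2 − 0.1346×32.5) = 0.1346, so λ = 0.1346/14.82 = 0.00908 per s.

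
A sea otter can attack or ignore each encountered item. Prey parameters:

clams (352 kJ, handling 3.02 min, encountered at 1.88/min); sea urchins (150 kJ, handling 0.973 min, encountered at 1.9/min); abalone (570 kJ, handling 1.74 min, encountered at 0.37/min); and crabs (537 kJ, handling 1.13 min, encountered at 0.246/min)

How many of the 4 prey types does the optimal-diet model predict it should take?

2

E/h in descending order: crabs 475, abalone 328, sea urchins 154, clams 117 kJ/min. The optimal diet is the largest prefix of this list for which every included type satisfies E_i/h_i > R on the types above it.
Rate on top 1: 103.4. abalone: 328 > 103.4 → include.
Rate on top 2: 178.5. sea urchins: 154 < 178.5 → exclude; stop.
Optimal diet: crabs, abalone — 2 of 4 types.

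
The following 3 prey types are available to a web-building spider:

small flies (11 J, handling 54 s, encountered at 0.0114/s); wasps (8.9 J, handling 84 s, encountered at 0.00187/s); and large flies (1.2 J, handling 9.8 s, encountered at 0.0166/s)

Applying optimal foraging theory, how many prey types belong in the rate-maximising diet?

E/h in descending order: small flies 0.204, large flies 0.122, wasps 0.106 J/s. The optimal diet is the largest prefix of this list for which every included type satisfies E_i/h_i > R on the types above it.
Rate on top 1: 0.07762. large flies: 0.122 > 0.07762 → include.
Rate on top 2: 0.08172. wasps: 0.106 > 0.08172 → include.
Optimal diet: small flies, large flies, wasps — 3 of 3 types.

3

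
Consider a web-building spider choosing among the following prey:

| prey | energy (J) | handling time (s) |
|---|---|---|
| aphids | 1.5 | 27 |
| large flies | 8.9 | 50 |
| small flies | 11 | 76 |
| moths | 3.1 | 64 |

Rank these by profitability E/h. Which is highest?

In descending order of E/h:
large flies: 8.9/50 = 0.178 J/s
small flies: 11/76 = 0.145 J/s
aphids: 1.5/27 = 0.0556 J/s
moths: 3.1/64 = 0.0484 J/s

large flies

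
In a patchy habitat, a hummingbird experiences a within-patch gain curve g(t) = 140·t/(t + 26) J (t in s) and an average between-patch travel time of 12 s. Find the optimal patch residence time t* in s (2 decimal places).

17.66 s

Optimal t* satisfies g'(t*) = g(t*)/(T + t*).
g'(t) = 140·26/(t + 26)². Setting 140·26/(t+26)² = 140t/[(t+26)(12+t)] gives 26(12+t) = t(t+26), so t² = 26×12 = 312.
t* = √312 = 17.66 s.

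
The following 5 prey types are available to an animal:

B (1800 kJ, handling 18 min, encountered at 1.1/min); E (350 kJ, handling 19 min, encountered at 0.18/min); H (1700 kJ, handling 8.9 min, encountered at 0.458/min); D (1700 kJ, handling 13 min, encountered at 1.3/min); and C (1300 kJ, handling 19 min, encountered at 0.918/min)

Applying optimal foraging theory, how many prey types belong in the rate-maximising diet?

Rank by E/h (kJ/min): H 191, D 131, B 100, C 68.4, E 18.4. Include each in turn until the next type's E/h falls below the running intake rate.
Rate on top 1: 153.4. D: 131 < 153.4 → exclude; stop.
Optimal diet: H — 1 of 5 types.

1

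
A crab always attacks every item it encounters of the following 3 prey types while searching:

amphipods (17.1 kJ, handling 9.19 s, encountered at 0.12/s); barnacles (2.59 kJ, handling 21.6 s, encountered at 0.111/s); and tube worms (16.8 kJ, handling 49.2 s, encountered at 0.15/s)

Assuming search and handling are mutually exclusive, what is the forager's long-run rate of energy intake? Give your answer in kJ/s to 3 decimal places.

R = (0.12×17.1 + 0.111×2.59 + 0.15×16.8) / (1 + 0.12×9.19 + 0.111×21.6 + 0.15×49.2) = 4.859/11.88 = 0.409 kJ/s.

0.409 kJ/s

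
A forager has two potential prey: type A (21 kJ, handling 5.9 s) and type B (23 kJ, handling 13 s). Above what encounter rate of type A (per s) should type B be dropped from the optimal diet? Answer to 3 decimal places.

0.168 per s

Drop type B once their profitability E₂/h₂ falls below the rate achievable on type A alone: E₂/h₂ = λE₁/(1 + λh₁).
Solve for λ: λE₁h₂ = E₂(1 + λh₁) → λ(E₁h₂ − E₂h₁) = E₂ → λ = E₂/(E₁h₂ − E₂h₁).
λ = 23/(21×13 − 23×5.9) = 23/137.3 = 0.1675 per s.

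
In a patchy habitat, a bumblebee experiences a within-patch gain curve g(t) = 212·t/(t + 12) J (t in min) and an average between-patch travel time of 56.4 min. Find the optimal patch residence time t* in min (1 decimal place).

26.0 min

Maximise g(t)/(T+t): set derivative to zero → g'(t)(T+t) = g(t).
g'(t) = 212·12/(t + 12)². Setting 212·12/(t+12)² = 212t/[(t+12)(56.4+t)] gives 12(56.4+t) = t(t+12), so t² = 12×56.4 = 676.8.
t* = √676.8 = 26.02 min.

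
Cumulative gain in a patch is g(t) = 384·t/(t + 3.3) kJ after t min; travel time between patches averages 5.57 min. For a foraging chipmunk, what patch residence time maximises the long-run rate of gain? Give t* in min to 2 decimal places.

4.29 min

Optimal t* satisfies g'(t*) = g(t*)/(T + t*).
g'(t) = 384·3.3/(t + 3.3)². Setting 384·3.3/(t+3.3)² = 384t/[(t+3.3)(5.57+t)] gives 3.3(5.57+t) = t(t+3.3), so t² = 3.3×5.57 = 18.38.
t* = √18.38 = 4.287 min.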